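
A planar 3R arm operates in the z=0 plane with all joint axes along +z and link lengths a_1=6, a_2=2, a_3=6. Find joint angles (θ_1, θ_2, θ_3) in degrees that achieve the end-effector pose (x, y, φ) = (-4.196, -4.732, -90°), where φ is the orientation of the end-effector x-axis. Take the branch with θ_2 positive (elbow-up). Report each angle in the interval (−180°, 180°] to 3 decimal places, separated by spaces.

wrist centre = target − a_3·(cos φ, sin φ) = (-4.1960, 1.2680)
cos θ_2 = (19.2142−6²−2²)/(2·6·2) = -0.8661; θ_2 = 150.0055° (elbow-up)
β = atan2(1.2680,-4.1960) = 163.1856°; ψ = atan2(0.9998,4.2679) = 13.1850°
θ_1 = β − ψ = 150.0006°
θ_3 = φ − θ_1 − θ_2 = -30.0061° (wrapped to (-180°,180°])

150.001 150.005 -30.006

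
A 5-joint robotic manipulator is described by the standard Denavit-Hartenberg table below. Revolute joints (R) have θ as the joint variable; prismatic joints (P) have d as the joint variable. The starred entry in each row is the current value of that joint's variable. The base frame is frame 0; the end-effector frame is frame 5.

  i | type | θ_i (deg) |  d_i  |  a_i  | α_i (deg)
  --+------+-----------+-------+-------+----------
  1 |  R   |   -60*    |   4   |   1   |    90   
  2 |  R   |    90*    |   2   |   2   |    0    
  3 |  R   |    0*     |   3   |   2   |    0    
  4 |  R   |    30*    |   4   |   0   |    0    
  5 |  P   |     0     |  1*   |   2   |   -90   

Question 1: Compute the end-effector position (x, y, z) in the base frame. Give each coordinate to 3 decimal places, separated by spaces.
after link 1: o_1 = (0.5000, -0.8660, 4.0000)
after link 2: o_2 = (-1.2321, -1.8660, 6.0000)
after link 3: o_3 = (-3.8301, -3.3660, 8.0000)
after link 4: o_4 = (-7.2942, -5.3660, 8.0000)
after link 5: o_5 = (-8.6603, -5.0000, 9.7321)

-8.660 -5.000 9.732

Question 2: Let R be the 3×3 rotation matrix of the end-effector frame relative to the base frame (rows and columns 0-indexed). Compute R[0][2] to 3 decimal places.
-0.433

End-effector z-axis (col 2 of R) = (-0.4330,0.7500,-0.5000)
R[0][2] = -0.4330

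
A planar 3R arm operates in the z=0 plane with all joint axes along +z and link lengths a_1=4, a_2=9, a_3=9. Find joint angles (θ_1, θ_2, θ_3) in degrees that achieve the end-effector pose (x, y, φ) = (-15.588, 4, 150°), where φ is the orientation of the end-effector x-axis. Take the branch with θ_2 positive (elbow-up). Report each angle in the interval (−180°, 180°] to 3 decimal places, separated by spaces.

89.993 120.007 -60.000

wrist centre = target − a_3·(cos φ, sin φ) = (-7.7938, -0.5000)
cos θ_2 = (60.9929−4²−9²)/(2·4·9) = -0.5001; θ_2 = 120.0065° (elbow-up)
β = atan2(-0.5000,-7.7938) = -176.3293°; ψ = atan2(7.7937,-0.5009) = 93.6773°
θ_1 = β − ψ = -270.0066°
θ_3 = φ − θ_1 − θ_2 = -60.0000° (wrapped to (-180°,180°])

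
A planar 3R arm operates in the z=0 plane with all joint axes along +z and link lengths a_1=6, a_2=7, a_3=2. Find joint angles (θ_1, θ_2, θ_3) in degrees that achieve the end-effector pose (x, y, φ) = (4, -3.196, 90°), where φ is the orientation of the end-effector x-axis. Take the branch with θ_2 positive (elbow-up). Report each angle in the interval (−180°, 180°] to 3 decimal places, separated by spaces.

-120.000 120.001 89.999

wrist centre = target − a_3·(cos φ, sin φ) = (4.0000, -5.1960)
cos θ_2 = (42.9984−6²−7²)/(2·6·7) = -0.5000; θ_2 = 120.0012° (elbow-up)
β = atan2(-5.1960,4.0000) = -52.4101°; ψ = atan2(6.0621,2.4999) = 67.5899°
θ_1 = β − ψ = -120.0000°
θ_3 = φ − θ_1 − θ_2 = 89.9988° (wrapped to (-180°,180°])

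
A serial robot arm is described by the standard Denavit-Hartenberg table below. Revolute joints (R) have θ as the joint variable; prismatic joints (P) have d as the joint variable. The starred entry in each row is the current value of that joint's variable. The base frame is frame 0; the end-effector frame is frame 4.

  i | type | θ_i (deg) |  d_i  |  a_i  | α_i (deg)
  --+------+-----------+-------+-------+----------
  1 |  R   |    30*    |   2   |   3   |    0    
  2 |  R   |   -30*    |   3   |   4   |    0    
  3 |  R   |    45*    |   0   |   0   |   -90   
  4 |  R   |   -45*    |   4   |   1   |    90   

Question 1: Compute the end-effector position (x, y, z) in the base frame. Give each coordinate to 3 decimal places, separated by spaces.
4.270 4.828 5.707

after link 1: o_1 = (2.5981, 1.5000, 2.0000)
after link 2: o_2 = (6.5981, 1.5000, 5.0000)
after link 3: o_3 = (6.5981, 1.5000, 5.0000)
after link 4: o_4 = (4.2696, 4.8284, 5.7071)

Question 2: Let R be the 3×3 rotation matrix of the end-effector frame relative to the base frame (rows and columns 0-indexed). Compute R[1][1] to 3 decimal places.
0.707

End-effector y-axis (col 1 of R) = (-0.7071,0.7071,0.0000)
R[1][1] = 0.7071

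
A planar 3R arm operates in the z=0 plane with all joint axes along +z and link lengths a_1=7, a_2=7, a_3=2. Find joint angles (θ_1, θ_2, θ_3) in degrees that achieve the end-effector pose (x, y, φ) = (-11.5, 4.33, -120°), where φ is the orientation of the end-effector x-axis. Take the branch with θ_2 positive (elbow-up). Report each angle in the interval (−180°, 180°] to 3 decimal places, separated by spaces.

120.000 60.001 59.999

wrist centre = target − a_3·(cos φ, sin φ) = (-10.5000, 6.0621)
cos θ_2 = (146.9985−7²−7²)/(2·7·7) = 0.5000; θ_2 = 60.0010° (elbow-up)
β = atan2(6.0621,-10.5000) = 150.0005°; ψ = atan2(6.0622,10.4999) = 30.0005°
θ_1 = β − ψ = 120.0000°
θ_3 = φ − θ_1 − θ_2 = 59.9990° (wrapped to (-180°,180°])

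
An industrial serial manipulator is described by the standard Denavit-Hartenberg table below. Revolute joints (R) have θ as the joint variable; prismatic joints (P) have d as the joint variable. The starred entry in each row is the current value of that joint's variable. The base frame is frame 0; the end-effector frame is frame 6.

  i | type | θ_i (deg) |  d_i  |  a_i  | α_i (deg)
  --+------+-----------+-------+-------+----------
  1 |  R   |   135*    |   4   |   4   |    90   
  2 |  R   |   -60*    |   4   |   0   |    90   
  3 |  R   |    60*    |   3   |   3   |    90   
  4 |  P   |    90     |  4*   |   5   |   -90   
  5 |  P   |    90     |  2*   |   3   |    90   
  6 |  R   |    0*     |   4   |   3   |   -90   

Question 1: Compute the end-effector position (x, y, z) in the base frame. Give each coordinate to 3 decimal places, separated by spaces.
after link 1: o_1 = (-2.8284, 2.8284, 4.0000)
after link 2: o_2 = (0.0000, 5.6569, 4.0000)
after link 3: o_3 = (3.1439, 6.1872, 1.2010)
after link 4: o_4 = (3.5668, 2.9359, -4.2990)
after link 5: o_5 = (4.6748, 1.4997, -1.1830)
after link 6: o_6 = (9.1035, -0.8077, -0.9330)

9.104 -0.808 -0.933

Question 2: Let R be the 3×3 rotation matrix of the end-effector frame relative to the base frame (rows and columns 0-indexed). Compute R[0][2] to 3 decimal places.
End-effector z-axis (col 2 of R) = (-0.4356,-0.7891,0.4330)
R[0][2] = -0.4356

-0.436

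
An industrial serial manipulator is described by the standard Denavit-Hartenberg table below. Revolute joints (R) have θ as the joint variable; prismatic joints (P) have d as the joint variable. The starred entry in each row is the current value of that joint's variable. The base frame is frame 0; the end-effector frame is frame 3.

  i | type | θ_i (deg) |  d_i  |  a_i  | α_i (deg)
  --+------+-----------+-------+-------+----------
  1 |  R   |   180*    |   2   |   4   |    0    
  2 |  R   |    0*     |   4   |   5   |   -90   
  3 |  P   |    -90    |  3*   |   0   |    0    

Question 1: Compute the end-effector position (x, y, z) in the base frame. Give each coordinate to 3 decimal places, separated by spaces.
after link 1: o_1 = (-4.0000, 0.0000, 2.0000)
after link 2: o_2 = (-9.0000, 0.0000, 6.0000)
after link 3: o_3 = (-9.0000, -3.0000, 6.0000)

-9.000 -3.000 6.000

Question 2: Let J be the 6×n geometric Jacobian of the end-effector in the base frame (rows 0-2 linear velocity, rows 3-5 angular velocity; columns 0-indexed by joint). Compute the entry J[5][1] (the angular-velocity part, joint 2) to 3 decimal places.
axis z_1 = (0.0000,0.0000,1.0000); lever o_n−o_1 = (-5.0000,-3.0000,4.0000)
cross product → J_v[:, 1] = (3.0000,-5.0000,0.0000)
J_ω[:, 1] = z_1
entry J[5][1] = 1.0000

1.000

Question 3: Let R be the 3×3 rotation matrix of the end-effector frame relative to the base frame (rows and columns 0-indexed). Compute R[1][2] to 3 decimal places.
End-effector z-axis (col 2 of R) = (-0.0000,-1.0000,0.0000)
R[1][2] = -1.0000

-1.000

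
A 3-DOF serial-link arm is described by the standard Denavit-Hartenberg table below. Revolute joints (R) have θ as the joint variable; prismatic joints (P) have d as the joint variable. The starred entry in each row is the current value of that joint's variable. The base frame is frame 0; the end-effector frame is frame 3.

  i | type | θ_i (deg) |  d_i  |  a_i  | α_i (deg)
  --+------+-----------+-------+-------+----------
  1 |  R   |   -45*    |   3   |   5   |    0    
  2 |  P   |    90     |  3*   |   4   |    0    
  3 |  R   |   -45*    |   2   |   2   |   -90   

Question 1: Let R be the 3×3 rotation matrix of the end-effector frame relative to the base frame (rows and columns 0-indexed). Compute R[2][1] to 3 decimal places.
-1.000

End-effector y-axis (col 1 of R) = (-0.0000,0.0000,-1.0000)
R[2][1] = -1.0000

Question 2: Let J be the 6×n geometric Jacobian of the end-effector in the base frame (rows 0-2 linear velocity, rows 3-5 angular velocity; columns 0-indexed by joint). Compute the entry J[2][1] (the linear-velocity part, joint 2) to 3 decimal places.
1.000

prismatic axis z_1 = (0.0000,0.0000,1.0000)
J_v[:, 1] = z_1; J_ω[:, 1] = (0,0,0)
entry J[2][1] = 1.0000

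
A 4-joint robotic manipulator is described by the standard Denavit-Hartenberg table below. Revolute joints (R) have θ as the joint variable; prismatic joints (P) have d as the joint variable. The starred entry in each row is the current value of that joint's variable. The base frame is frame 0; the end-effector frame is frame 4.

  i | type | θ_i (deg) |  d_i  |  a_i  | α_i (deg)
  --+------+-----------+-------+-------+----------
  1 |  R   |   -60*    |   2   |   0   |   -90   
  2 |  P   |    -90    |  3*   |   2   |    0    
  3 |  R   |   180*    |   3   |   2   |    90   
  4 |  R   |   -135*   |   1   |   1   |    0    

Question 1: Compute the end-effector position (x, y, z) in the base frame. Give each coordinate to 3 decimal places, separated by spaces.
5.084 1.780 2.707

after link 1: o_1 = (0.0000, 0.0000, 2.0000)
after link 2: o_2 = (2.5981, 1.5000, 4.0000)
after link 3: o_3 = (5.1962, 3.0000, 2.0000)
after link 4: o_4 = (5.0838, 1.7804, 2.7071)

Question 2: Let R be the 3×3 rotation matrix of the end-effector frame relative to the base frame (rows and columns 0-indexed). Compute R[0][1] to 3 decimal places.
End-effector y-axis (col 1 of R) = (-0.6124,-0.3536,-0.7071)
R[0][1] = -0.6124

-0.612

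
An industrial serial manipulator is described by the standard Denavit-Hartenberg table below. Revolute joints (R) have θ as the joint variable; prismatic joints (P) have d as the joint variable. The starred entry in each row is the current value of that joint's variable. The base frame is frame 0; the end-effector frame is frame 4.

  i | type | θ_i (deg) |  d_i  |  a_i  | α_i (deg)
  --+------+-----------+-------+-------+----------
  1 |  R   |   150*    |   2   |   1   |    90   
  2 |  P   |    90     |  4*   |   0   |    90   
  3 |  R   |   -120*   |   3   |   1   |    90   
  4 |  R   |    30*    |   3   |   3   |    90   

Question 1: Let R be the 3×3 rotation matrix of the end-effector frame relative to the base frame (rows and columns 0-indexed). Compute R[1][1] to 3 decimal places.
0.433

End-effector y-axis (col 1 of R) = (0.2500,0.4330,-0.8660)
R[1][1] = 0.4330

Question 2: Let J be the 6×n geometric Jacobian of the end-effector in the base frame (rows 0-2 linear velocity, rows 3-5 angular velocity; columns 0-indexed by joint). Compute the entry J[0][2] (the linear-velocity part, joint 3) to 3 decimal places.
-2.199

axis z_2 = (-0.8660,0.5000,-0.0000); lever o_n−o_2 = (-4.7051,0.8505,-4.3971)
cross product → J_v[:, 2] = (-2.1986,-3.8080,1.6160)
J_ω[:, 2] = z_2
entry J[0][2] = -2.1986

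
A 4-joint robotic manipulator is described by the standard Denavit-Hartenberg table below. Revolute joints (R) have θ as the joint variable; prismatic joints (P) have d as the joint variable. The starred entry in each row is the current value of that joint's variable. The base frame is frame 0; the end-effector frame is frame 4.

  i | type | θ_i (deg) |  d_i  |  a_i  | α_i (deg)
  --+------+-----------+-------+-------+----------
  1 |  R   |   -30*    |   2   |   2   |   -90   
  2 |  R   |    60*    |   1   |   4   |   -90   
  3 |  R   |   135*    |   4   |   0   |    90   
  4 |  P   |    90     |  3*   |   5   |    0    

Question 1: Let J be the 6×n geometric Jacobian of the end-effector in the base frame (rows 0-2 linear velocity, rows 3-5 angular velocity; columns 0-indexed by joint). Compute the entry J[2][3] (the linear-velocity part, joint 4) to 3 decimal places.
-0.612

prismatic axis z_3 = (-0.0474,-0.7891,-0.6124)
J_v[:, 3] = z_3; J_ω[:, 3] = (0,0,0)
entry J[2][3] = -0.6124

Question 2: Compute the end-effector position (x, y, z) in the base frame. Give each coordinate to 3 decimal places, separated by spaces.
after link 1: o_1 = (1.7321, -1.0000, 2.0000)
after link 2: o_2 = (3.9641, -1.1340, -1.4641)
after link 3: o_3 = (0.9641, 0.5981, -3.4641)
after link 4: o_4 = (-2.9280, 0.3957, -7.8012)

-2.928 0.396 -7.801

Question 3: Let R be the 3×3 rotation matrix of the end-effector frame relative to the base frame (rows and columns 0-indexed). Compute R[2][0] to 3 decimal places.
End-effector x-axis (col 0 of R) = (-0.7500,0.4330,-0.5000)
R[2][0] = -0.5000

-0.500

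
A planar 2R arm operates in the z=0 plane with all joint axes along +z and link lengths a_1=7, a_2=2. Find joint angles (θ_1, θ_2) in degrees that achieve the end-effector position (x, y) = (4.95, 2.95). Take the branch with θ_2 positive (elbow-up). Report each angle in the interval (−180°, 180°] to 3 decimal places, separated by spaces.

16.584 134.988

cos θ_2 = (33.2050−7²−2²)/(2·7·2) = -0.7070; θ_2 = 134.9885° (elbow-up)
β = atan2(2.9500,4.9500) = 30.7932°; ψ = atan2(1.4145,5.5861) = 14.2097°
θ_1 = β − ψ = 16.5835°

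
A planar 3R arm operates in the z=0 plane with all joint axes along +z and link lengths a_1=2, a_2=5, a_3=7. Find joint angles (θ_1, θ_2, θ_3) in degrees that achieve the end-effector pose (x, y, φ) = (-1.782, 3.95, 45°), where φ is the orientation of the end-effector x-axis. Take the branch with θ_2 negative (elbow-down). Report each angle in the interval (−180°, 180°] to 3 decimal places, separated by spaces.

-149.983 -30.026 -134.991

wrist centre = target − a_3·(cos φ, sin φ) = (-6.7317, -0.9997)
cos θ_2 = (46.3159−2²−5²)/(2·2·5) = 0.8658; θ_2 = -30.0263° (elbow-down)
β = atan2(-0.9997,-6.7317) = -171.5526°; ψ = atan2(-2.5020,6.3290) = -21.5700°
θ_1 = β − ψ = -149.9826°
θ_3 = φ − θ_1 − θ_2 = -134.9911° (wrapped to (-180°,180°])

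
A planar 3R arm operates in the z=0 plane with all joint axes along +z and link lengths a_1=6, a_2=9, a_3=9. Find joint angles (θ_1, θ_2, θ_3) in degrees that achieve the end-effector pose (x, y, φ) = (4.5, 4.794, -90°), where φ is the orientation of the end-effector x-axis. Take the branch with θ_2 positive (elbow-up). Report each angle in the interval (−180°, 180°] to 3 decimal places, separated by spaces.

53.861 30.007 -173.867

wrist centre = target − a_3·(cos φ, sin φ) = (4.5000, 13.7940)
cos θ_2 = (210.5244−6²−9²)/(2·6·9) = 0.8660; θ_2 = 30.0067° (elbow-up)
β = atan2(13.7940,4.5000) = 71.9322°; ψ = atan2(4.5009,13.7937) = 18.0716°
θ_1 = β − ψ = 53.8606°
θ_3 = φ − θ_1 − θ_2 = -173.8673° (wrapped to (-180°,180°])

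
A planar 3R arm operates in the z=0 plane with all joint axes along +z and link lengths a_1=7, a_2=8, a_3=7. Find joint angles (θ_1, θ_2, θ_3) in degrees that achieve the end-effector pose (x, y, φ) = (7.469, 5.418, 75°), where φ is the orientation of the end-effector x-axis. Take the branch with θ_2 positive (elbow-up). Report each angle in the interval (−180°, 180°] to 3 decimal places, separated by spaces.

-89.999 134.996 30.003

wrist centre = target − a_3·(cos φ, sin φ) = (5.6573, -1.3435)
cos θ_2 = (33.8096−7²−8²)/(2·7·8) = -0.7071; θ_2 = 134.9960° (elbow-up)
β = atan2(-1.3435,5.6573) = -13.3591°; ψ = atan2(5.6573,1.3435) = 76.6403°
θ_1 = β − ψ = -89.9994°
θ_3 = φ − θ_1 − θ_2 = 30.0034° (wrapped to (-180°,180°])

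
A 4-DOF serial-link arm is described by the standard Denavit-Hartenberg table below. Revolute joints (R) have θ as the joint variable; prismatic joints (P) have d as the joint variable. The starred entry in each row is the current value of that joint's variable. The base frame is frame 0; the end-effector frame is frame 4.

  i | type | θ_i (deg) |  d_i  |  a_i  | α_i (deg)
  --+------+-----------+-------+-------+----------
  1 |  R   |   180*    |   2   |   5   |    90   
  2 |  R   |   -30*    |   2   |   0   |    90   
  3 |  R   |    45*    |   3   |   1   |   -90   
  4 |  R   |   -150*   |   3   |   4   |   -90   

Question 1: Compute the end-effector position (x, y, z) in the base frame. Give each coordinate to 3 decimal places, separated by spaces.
0.846 2.379 -0.398

after link 1: o_1 = (-5.0000, 0.0000, 2.0000)
after link 2: o_2 = (-5.0000, 2.0000, 2.0000)
after link 3: o_3 = (-4.1124, 2.7071, -0.9516)
after link 4: o_4 = (0.8461, 2.3789, -0.3983)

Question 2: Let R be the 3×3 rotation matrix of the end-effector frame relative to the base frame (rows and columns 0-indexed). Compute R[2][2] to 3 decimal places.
-0.927

End-effector z-axis (col 2 of R) = (0.1268,0.3536,-0.9268)
R[2][2] = -0.9268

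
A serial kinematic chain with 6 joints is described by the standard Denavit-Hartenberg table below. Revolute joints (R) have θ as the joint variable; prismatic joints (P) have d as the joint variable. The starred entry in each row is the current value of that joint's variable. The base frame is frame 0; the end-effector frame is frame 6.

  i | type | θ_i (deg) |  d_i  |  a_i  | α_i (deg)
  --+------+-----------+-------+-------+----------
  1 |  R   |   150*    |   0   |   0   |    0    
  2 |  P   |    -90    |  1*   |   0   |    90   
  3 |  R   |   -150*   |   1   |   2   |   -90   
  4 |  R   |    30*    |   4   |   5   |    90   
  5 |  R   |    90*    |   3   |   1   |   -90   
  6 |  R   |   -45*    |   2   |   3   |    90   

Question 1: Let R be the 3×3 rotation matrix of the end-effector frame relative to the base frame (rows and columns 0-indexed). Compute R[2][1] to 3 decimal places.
End-effector y-axis (col 1 of R) = (0.8080,0.3995,0.4330)
R[2][1] = 0.4330

0.433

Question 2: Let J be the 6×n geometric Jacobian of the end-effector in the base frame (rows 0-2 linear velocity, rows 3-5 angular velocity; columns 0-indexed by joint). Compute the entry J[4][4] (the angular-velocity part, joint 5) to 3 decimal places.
-0.808

axis z_4 = (0.5335,-0.8080,-0.2500); lever o_n−o_4 = (5.1285,-1.9875,-3.1174)
cross product → J_v[:, 4] = (2.0221,0.3810,3.0836)
J_ω[:, 4] = z_4
entry J[4][4] = -0.8080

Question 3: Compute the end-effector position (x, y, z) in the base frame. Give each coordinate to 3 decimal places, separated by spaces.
after link 1: o_1 = (0.0000, 0.0000, 0.0000)
after link 2: o_2 = (0.0000, 0.0000, 1.0000)
after link 3: o_3 = (0.0000, -2.0000, 0.0000)
after link 4: o_4 = (-3.0401, -2.2655, -5.6292)
after link 5: o_5 = (-1.1896, -4.2566, -7.2452)
after link 6: o_6 = (2.0885, -4.2530, -8.7466)

2.088 -4.253 -8.747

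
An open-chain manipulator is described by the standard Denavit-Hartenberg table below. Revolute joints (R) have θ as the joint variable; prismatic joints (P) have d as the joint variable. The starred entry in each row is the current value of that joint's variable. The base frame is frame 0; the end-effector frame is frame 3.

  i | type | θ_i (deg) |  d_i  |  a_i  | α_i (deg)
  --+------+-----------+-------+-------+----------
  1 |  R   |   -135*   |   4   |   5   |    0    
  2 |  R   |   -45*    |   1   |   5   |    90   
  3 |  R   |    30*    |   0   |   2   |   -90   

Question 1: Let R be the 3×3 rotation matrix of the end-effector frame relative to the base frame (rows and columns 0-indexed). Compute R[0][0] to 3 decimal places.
-0.866

End-effector x-axis (col 0 of R) = (-0.8660,-0.0000,0.5000)
R[0][0] = -0.8660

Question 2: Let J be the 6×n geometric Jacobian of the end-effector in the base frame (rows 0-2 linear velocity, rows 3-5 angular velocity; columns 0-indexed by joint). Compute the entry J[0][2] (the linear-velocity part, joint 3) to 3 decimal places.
1.000

axis z_2 = (-0.0000,1.0000,0.0000); lever o_n−o_2 = (-1.7321,-0.0000,1.0000)
cross product → J_v[:, 2] = (1.0000,0.0000,1.7321)
J_ω[:, 2] = z_2
entry J[0][2] = 1.0000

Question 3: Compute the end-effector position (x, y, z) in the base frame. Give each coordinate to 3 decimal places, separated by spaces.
-10.268 -3.536 6.000

after link 1: o_1 = (-3.5355, -3.5355, 4.0000)
after link 2: o_2 = (-8.5355, -3.5355, 5.0000)
after link 3: o_3 = (-10.2676, -3.5355, 6.0000)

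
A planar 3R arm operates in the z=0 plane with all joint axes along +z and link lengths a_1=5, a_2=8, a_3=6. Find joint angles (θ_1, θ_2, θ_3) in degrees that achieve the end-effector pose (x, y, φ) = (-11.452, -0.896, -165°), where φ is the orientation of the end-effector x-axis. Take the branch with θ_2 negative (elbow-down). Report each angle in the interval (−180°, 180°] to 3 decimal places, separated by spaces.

wrist centre = target − a_3·(cos φ, sin φ) = (-5.6564, 0.6569)
cos θ_2 = (32.4269−5²−8²)/(2·5·8) = -0.7072; θ_2 = -135.0046° (elbow-down)
β = atan2(0.6569,-5.6564) = 173.3756°; ψ = atan2(-5.6564,-0.6573) = -96.6284°
θ_1 = β − ψ = 270.0040°
θ_3 = φ − θ_1 − θ_2 = 60.0006° (wrapped to (-180°,180°])

-89.996 -135.005 60.001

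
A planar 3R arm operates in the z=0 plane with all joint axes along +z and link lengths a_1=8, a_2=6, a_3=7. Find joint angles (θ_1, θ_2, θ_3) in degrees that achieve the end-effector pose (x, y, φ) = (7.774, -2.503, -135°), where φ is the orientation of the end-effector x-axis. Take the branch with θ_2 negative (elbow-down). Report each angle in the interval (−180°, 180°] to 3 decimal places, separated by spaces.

29.999 -45.002 -119.998

wrist centre = target − a_3·(cos φ, sin φ) = (12.7237, 2.4467)
cos θ_2 = (167.8803−8²−6²)/(2·8·6) = 0.7071; θ_2 = -45.0016° (elbow-down)
β = atan2(2.4467,12.7237) = 10.8850°; ψ = atan2(-4.2428,12.2425) = -19.1142°
θ_1 = β − ψ = 29.9992°
θ_3 = φ − θ_1 − θ_2 = -119.9976° (wrapped to (-180°,180°])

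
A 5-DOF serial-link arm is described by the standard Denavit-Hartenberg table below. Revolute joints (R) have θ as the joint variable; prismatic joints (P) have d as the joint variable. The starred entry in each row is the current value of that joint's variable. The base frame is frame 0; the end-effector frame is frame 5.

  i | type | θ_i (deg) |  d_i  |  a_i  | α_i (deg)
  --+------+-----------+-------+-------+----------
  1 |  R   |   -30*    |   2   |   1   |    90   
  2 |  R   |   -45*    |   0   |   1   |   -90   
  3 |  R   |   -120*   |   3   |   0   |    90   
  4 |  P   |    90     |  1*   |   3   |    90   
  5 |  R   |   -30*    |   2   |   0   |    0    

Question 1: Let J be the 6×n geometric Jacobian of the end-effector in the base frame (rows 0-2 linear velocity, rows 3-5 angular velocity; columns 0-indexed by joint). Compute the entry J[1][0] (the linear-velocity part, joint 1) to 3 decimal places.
3.394

axis z_0 = ẑ; lever o_n−o_0 = (3.3939,-3.3821,6.8550)
cross product → J_v[:, 0] = (3.3821,3.3939,-0.0000)
J_ω[:, 0] = z_0
entry J[1][0] = 3.3939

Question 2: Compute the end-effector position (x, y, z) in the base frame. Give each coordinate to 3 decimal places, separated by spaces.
after link 1: o_1 = (0.8660, -0.5000, 2.0000)
after link 2: o_2 = (1.4784, -0.8536, 1.2929)
after link 3: o_3 = (3.3155, -1.9142, 3.4142)
after link 4: o_4 = (4.8723, -2.2357, 6.1479)
after link 5: o_5 = (3.3939, -3.3821, 6.8550)

3.394 -3.382 6.855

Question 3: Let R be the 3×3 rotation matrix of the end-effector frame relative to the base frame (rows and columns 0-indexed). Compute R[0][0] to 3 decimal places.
0.670

End-effector x-axis (col 0 of R) = (0.6705,-0.6758,0.3062)
R[0][0] = 0.6705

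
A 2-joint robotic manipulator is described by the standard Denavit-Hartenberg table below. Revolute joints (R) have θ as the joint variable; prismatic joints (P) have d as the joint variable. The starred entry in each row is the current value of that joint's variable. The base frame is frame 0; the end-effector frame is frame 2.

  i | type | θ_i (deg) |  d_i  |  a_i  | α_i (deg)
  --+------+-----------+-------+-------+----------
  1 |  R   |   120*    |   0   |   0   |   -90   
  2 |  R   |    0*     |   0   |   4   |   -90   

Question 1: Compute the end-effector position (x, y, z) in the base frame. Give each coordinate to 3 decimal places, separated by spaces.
after link 1: o_1 = (0.0000, 0.0000, 0.0000)
after link 2: o_2 = (-2.0000, 3.4641, 0.0000)

-2.000 3.464 0.000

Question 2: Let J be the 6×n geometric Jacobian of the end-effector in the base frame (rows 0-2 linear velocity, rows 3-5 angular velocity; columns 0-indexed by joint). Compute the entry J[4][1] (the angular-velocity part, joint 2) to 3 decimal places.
-0.500

axis z_1 = (-0.8660,-0.5000,0.0000); lever o_n−o_1 = (-2.0000,3.4641,0.0000)
cross product → J_v[:, 1] = (-0.0000,-0.0000,-4.0000)
J_ω[:, 1] = z_1
entry J[4][1] = -0.5000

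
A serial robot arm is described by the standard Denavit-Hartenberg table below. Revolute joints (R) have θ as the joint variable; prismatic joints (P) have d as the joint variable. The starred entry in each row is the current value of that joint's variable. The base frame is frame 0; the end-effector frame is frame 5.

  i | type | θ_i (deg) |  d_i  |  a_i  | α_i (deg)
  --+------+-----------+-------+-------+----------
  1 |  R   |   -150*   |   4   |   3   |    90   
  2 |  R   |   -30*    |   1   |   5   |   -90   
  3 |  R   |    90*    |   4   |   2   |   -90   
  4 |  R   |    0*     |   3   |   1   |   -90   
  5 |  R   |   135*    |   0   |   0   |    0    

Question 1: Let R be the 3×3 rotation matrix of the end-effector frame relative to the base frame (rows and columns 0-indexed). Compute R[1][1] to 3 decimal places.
End-effector y-axis (col 1 of R) = (0.1768,0.9186,0.3536)
R[1][1] = 0.9186

0.919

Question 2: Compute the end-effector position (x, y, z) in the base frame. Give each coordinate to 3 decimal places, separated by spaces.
after link 1: o_1 = (-2.5981, -1.5000, 4.0000)
after link 2: o_2 = (-6.8481, -2.7990, 1.5000)
after link 3: o_3 = (-7.5801, -5.5311, 4.9641)
after link 4: o_4 = (-4.8301, -5.0981, 6.4641)
after link 5: o_5 = (-4.8301, -5.0981, 6.4641)

-4.830 -5.098 6.464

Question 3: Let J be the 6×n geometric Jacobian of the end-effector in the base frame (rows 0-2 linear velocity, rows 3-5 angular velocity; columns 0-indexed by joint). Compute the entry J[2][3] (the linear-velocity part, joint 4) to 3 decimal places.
-0.866

axis z_3 = (0.7500,0.4330,0.5000); lever o_n−o_3 = (2.7500,0.4330,1.5000)
cross product → J_v[:, 3] = (0.4330,0.2500,-0.8660)
J_ω[:, 3] = z_3
entry J[2][3] = -0.8660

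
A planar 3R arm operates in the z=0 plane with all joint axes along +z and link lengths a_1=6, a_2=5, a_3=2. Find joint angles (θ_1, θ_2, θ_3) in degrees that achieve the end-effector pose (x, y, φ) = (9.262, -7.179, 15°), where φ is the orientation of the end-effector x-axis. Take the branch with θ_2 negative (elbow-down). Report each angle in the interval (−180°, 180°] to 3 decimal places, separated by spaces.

wrist centre = target − a_3·(cos φ, sin φ) = (7.3301, -7.6966)
cos θ_2 = (112.9693−6²−5²)/(2·6·5) = 0.8662; θ_2 = -29.9851° (elbow-down)
β = atan2(-7.6966,7.3301) = -46.3971°; ψ = atan2(-2.4989,10.3308) = -13.5979°
θ_1 = β − ψ = -32.7992°
θ_3 = φ − θ_1 − θ_2 = 77.7843° (wrapped to (-180°,180°])

-32.799 -29.985 77.784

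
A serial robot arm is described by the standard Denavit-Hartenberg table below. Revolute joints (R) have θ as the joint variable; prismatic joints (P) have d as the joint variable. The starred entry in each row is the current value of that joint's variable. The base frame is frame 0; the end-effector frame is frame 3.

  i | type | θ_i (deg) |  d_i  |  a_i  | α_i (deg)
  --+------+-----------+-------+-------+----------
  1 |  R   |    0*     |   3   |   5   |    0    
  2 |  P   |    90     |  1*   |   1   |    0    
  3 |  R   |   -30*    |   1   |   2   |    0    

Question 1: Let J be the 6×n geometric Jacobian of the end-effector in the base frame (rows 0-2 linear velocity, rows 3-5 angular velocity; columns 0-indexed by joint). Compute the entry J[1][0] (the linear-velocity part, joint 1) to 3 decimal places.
6.000

axis z_0 = ẑ; lever o_n−o_0 = (6.0000,2.7321,5.0000)
cross product → J_v[:, 0] = (-2.7321,6.0000,0.0000)
J_ω[:, 0] = z_0
entry J[1][0] = 6.0000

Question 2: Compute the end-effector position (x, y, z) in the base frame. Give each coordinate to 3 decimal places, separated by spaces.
after link 1: o_1 = (5.0000, 0.0000, 3.0000)
after link 2: o_2 = (5.0000, 1.0000, 4.0000)
after link 3: o_3 = (6.0000, 2.7321, 5.0000)

6.000 2.732 5.000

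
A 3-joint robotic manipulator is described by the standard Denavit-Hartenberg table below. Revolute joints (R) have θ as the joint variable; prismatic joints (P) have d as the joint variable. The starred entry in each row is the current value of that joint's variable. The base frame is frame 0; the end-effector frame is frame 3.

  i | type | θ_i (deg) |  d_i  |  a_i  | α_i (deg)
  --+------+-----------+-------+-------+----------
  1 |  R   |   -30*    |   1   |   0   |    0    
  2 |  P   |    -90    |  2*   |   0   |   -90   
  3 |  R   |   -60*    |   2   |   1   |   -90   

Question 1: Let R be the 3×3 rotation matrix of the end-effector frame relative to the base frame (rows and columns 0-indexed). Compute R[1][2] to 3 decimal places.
-0.750

End-effector z-axis (col 2 of R) = (-0.4330,-0.7500,-0.5000)
R[1][2] = -0.7500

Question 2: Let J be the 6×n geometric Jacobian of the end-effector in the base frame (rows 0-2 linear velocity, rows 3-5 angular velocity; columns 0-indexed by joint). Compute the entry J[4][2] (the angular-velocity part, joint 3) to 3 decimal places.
-0.500

axis z_2 = (0.8660,-0.5000,0.0000); lever o_n−o_2 = (1.4821,-1.4330,0.8660)
cross product → J_v[:, 2] = (-0.4330,-0.7500,-0.5000)
J_ω[:, 2] = z_2
entry J[4][2] = -0.5000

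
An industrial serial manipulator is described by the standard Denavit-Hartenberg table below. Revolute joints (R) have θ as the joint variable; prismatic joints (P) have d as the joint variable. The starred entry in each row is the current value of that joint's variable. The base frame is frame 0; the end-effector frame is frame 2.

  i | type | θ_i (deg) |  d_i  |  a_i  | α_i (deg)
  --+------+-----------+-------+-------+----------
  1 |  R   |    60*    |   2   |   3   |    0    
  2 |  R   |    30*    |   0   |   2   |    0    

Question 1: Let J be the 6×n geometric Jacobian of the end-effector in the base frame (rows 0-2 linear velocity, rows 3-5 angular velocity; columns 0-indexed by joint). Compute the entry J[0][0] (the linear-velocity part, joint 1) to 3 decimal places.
-4.598

axis z_0 = ẑ; lever o_n−o_0 = (1.5000,4.5981,2.0000)
cross product → J_v[:, 0] = (-4.5981,1.5000,0.0000)
J_ω[:, 0] = z_0
entry J[0][0] = -4.5981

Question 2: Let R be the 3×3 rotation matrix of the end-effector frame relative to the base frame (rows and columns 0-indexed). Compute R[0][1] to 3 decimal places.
-1.000

End-effector y-axis (col 1 of R) = (-1.0000,0.0000,0.0000)
R[0][1] = -1.0000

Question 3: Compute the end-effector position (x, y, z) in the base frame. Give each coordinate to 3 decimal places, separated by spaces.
1.500 4.598 2.000

after link 1: o_1 = (1.5000, 2.5981, 2.0000)
after link 2: o_2 = (1.5000, 4.5981, 2.0000)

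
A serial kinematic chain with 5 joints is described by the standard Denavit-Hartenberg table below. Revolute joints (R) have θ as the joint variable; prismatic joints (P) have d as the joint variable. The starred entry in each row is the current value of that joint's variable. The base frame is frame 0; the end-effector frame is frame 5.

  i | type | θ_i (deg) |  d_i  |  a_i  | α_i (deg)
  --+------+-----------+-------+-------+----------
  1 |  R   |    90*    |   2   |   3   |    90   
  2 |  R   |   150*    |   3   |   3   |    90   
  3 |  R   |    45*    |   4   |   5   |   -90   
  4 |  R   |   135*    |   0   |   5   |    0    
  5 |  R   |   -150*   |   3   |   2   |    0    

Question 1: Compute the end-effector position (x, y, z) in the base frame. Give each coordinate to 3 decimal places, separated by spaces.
7.523 0.650 4.491

after link 1: o_1 = (0.0000, 3.0000, 2.0000)
after link 2: o_2 = (3.0000, 0.4019, 3.5000)
after link 3: o_3 = (6.5355, -0.6599, 8.7319)
after link 4: o_4 = (4.0355, -0.2626, 4.4200)
after link 5: o_5 = (7.5229, 0.6503, 4.4906)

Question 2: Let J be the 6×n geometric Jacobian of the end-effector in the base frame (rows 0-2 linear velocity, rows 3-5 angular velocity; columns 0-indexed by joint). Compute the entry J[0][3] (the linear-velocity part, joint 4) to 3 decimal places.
-2.134

axis z_3 = (0.7071,0.6124,-0.3536); lever o_n−o_3 = (0.9873,1.3102,-4.2412)
cross product → J_v[:, 3] = (-2.1340,2.6499,0.3218)
J_ω[:, 3] = z_3
entry J[0][3] = -2.1340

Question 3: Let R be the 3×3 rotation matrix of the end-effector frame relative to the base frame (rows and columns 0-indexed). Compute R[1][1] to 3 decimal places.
End-effector y-axis (col 1 of R) = (0.1830,-0.6415,-0.7450)
R[1][1] = -0.6415

-0.641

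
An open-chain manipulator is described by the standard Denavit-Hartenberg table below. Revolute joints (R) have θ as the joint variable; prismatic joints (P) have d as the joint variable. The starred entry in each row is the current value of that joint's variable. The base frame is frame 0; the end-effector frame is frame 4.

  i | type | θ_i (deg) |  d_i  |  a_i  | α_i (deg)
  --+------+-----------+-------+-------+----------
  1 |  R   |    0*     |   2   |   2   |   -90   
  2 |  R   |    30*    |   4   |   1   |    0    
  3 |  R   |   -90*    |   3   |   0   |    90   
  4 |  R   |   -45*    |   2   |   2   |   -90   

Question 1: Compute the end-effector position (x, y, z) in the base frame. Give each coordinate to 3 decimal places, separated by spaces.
1.841 5.586 3.725

after link 1: o_1 = (2.0000, 0.0000, 2.0000)
after link 2: o_2 = (2.8660, 4.0000, 1.5000)
after link 3: o_3 = (2.8660, 7.0000, 1.5000)
after link 4: o_4 = (1.8411, 5.5858, 3.7247)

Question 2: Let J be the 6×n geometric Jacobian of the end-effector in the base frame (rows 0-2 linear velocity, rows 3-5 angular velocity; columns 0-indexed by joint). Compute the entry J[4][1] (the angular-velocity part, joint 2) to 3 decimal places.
axis z_1 = (0.0000,1.0000,0.0000); lever o_n−o_1 = (-0.1589,5.5858,1.7247)
cross product → J_v[:, 1] = (1.7247,-0.0000,0.1589)
J_ω[:, 1] = z_1
entry J[4][1] = 1.0000

1.000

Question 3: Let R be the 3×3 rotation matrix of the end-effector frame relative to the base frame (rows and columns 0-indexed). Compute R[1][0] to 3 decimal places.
-0.707

End-effector x-axis (col 0 of R) = (0.3536,-0.7071,0.6124)
R[1][0] = -0.7071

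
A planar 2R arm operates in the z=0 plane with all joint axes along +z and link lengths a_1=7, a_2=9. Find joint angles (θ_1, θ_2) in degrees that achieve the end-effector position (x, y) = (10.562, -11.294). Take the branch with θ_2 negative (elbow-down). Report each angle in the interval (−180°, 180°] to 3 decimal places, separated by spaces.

cos θ_2 = (239.1103−7²−9²)/(2·7·9) = 0.8660; θ_2 = -30.0081° (elbow-down)
β = atan2(-11.2940,10.5620) = -46.9182°; ψ = atan2(-4.5011,14.7936) = -16.9229°
θ_1 = β − ψ = -29.9953°

-29.995 -30.008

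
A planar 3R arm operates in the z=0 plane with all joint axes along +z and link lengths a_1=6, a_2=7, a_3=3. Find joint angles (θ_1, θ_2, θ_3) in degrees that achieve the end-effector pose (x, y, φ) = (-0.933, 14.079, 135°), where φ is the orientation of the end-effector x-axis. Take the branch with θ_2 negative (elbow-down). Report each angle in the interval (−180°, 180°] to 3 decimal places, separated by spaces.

wrist centre = target − a_3·(cos φ, sin φ) = (1.1883, 11.9577)
cos θ_2 = (144.3982−6²−7²)/(2·6·7) = 0.7071; θ_2 = -44.9988° (elbow-down)
β = atan2(11.9577,1.1883) = 84.3247°; ψ = atan2(-4.9496,10.9499) = -24.3243°
θ_1 = β − ψ = 108.6491°
θ_3 = φ − θ_1 − θ_2 = 71.3497° (wrapped to (-180°,180°])

108.649 -44.999 71.350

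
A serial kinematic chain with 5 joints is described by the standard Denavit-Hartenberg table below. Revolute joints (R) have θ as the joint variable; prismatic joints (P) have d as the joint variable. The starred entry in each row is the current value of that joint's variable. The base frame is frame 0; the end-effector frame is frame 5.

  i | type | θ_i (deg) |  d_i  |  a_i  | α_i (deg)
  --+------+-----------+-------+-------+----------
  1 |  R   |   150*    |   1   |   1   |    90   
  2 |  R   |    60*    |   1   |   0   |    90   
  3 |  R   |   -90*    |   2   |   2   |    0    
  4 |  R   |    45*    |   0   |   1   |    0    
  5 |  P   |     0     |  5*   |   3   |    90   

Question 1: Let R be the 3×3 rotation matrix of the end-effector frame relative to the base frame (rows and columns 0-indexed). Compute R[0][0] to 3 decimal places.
-0.660

End-effector x-axis (col 0 of R) = (-0.6597,-0.4356,0.6124)
R[0][0] = -0.6597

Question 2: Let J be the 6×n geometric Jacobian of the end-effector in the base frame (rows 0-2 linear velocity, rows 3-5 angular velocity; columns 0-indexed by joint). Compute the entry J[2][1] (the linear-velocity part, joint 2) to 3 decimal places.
axis z_1 = (0.5000,0.8660,0.0000); lever o_n−o_1 = (-8.3890,0.4227,-1.0505)
cross product → J_v[:, 1] = (-0.9098,0.5253,7.4764)
J_ω[:, 1] = z_1
entry J[2][1] = 7.4764

7.476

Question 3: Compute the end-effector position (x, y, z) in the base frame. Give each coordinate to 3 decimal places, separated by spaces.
after link 1: o_1 = (-0.8660, 0.5000, 1.0000)
after link 2: o_2 = (-0.3660, 1.3660, 1.0000)
after link 3: o_3 = (-2.8660, 0.5000, -0.0000)
after link 4: o_4 = (-3.5258, 0.0644, 0.6124)
after link 5: o_5 = (-9.2550, 0.9227, -0.0505)

-9.255 0.923 -0.051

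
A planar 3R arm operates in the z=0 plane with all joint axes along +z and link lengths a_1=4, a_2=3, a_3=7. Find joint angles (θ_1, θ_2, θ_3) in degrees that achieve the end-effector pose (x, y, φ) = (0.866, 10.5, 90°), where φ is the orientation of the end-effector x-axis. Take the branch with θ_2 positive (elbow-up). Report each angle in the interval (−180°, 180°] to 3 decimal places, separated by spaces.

30.000 120.000 -60.000

wrist centre = target − a_3·(cos φ, sin φ) = (0.8660, 3.5000)
cos θ_2 = (13.0000−4²−3²)/(2·4·3) = -0.5000; θ_2 = 120.0001° (elbow-up)
β = atan2(3.5000,0.8660) = 76.1025°; ψ = atan2(2.5981,2.5000) = 46.1021°
θ_1 = β − ψ = 30.0004°
θ_3 = φ − θ_1 − θ_2 = -60.0005° (wrapped to (-180°,180°])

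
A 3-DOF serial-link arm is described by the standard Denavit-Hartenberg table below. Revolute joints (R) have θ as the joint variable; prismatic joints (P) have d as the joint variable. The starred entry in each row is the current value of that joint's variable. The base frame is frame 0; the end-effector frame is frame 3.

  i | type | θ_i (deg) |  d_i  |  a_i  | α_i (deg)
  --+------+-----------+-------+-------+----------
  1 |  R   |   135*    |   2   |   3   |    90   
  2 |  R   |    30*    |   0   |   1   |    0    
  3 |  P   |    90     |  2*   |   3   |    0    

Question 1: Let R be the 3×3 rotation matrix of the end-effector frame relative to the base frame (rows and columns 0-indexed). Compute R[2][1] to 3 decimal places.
End-effector y-axis (col 1 of R) = (0.6124,-0.6124,-0.5000)
R[2][1] = -0.5000

-0.500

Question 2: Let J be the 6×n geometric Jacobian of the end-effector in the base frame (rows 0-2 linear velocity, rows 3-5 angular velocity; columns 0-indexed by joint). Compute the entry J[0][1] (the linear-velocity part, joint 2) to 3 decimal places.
axis z_1 = (0.7071,0.7071,0.0000); lever o_n−o_1 = (1.8625,0.9659,3.0981)
cross product → J_v[:, 1] = (2.1907,-2.1907,-0.6340)
J_ω[:, 1] = z_1
entry J[0][1] = 2.1907

2.191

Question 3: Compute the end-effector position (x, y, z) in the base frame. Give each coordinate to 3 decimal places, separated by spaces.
after link 1: o_1 = (-2.1213, 2.1213, 2.0000)
after link 2: o_2 = (-2.7337, 2.7337, 2.5000)
after link 3: o_3 = (-0.2588, 3.0872, 5.0981)

-0.259 3.087 5.098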